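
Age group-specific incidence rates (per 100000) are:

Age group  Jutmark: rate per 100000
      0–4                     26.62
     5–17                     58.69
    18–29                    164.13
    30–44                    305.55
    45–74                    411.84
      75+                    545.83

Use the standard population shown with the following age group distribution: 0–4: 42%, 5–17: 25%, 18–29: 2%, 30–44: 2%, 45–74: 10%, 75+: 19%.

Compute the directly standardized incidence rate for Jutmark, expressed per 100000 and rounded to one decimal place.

180.1

Standard weights: 0.42, 0.25, 0.02, 0.02, 0.10, 0.19.
Standardized rate: 0.4200×26.62 + 0.2500×58.69 + 0.0200×164.13 + 0.0200×305.55 + 0.1000×411.84 + 0.1900×545.83 = 180.1382 per 100000.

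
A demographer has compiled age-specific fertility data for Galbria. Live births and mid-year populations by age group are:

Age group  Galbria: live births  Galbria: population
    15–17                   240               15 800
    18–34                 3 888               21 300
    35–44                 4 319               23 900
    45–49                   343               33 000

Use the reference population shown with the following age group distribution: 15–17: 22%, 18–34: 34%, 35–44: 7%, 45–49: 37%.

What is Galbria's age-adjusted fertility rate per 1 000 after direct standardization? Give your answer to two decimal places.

81.90

Age-specific rates per 1 000 for Galbria: 15.190, 182.535, 180.711, 10.394.
Standard weights: 0.22, 0.34, 0.07, 0.37.
Standardized rate: 0.2200×15.190 + 0.3400×182.535 + 0.0700×180.711 + 0.3700×10.394 = 81.8993 per 1 000.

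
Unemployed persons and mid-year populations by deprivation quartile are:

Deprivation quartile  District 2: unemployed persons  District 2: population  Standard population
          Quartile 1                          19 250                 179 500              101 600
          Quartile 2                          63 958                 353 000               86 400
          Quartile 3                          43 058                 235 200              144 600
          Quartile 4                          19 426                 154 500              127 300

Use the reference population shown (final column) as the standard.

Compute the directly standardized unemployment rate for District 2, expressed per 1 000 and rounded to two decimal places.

Deprivation-specific rates per 1 000 for District 2: 107.242, 181.184, 183.070, 125.735.
Standard total = 459 900; weights = 0.2209, 0.1879, 0.3144, 0.2768.
Standardized rate: 0.2209×107.242 + 0.1879×181.184 + 0.3144×183.070 + 0.2768×125.735 = 150.0936 per 1 000.

150.09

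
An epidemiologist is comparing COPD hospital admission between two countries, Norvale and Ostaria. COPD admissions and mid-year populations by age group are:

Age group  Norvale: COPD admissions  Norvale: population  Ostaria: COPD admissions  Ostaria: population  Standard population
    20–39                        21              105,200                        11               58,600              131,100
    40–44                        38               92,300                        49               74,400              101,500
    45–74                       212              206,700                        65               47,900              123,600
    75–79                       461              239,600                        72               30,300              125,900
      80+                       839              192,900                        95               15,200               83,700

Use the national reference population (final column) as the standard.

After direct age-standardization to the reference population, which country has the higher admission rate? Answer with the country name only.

Age-specific rates per 10,000 for Norvale: 2.00, 4.12, 10.26, 19.24, 43.49.
For Ostaria: 1.88, 6.59, 13.57, 23.76, 62.50.
Standard total = 565,800; weights = 0.2317, 0.1794, 0.2185, 0.2225, 0.1479.
Norvale: 0.2317×2.00 + 0.1794×4.12 + 0.2185×10.26 + 0.2225×19.24 + 0.1479×43.49 = 14.1571 per 10,000.
Ostaria: 0.2317×1.88 + 0.1794×6.59 + 0.2185×13.57 + 0.2225×23.76 + 0.1479×62.50 = 19.1141 per 10,000.
The crude rates (18.78 vs 12.90) would put Norvale higher, but that reflects its age composition; once standardized to a common age structure, Ostaria has the higher underlying rate.

Ostaria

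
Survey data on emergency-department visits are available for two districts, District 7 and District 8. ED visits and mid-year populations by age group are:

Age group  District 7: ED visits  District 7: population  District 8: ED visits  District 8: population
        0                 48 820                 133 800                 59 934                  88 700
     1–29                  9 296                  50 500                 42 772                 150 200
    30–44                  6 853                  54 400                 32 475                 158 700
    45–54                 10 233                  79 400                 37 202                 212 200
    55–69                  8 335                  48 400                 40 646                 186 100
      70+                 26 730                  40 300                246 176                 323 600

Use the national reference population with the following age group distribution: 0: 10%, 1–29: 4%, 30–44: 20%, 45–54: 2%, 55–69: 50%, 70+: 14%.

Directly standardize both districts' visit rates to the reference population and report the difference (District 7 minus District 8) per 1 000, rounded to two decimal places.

-88.51

Age-specific rates per 1 000 for District 7: 364.873, 184.079, 125.974, 128.879, 172.211, 663.275.
For District 8: 675.693, 284.767, 204.631, 175.316, 218.409, 760.742.
Standard weights: 0.10, 0.04, 0.20, 0.02, 0.50, 0.14.
District 7: 0.1000×364.873 + 0.0400×184.079 + 0.2000×125.974 + 0.0200×128.879 + 0.5000×172.211 + 0.1400×663.275 = 250.5868 per 1 000.
District 8: 0.1000×675.693 + 0.0400×284.767 + 0.2000×204.631 + 0.0200×175.316 + 0.5000×218.409 + 0.1400×760.742 = 339.1012 per 1 000.
Difference = 250.5868 − 339.1012 = -88.5143.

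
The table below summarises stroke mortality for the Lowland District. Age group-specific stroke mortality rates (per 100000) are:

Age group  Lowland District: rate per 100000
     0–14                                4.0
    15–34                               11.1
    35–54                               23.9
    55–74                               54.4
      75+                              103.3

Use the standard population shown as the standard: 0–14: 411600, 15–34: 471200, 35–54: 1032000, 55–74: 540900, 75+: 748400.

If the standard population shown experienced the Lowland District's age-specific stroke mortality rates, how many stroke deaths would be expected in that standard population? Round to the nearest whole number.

1383

Expected stroke deaths = Σ (standard pop × age-specific rate ÷ 100000)
= 411600×4.0/100000 + 471200×11.1/100000 + 1032000×23.9/100000 + 540900×54.4/100000 + 748400×103.3/100000
= 16.46 + 52.30 + 246.65 + 294.25 + 773.10 = 1382.76.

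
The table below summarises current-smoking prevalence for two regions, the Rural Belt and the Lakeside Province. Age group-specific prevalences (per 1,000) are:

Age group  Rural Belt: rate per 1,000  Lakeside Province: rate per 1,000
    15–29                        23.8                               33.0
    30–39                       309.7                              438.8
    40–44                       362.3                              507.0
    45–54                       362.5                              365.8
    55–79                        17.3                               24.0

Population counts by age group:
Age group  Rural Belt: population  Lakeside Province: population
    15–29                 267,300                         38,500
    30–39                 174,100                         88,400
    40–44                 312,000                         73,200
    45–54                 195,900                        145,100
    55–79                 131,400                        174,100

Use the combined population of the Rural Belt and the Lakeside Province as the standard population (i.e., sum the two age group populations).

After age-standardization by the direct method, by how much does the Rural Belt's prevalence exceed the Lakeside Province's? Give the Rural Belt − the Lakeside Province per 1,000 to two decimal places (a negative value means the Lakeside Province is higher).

Combined standard total = 1,600,000; weights = 0.1911, 0.1641, 0.2407, 0.2131, 0.1909.
The Rural Belt: 0.1911×23.8 + 0.1641×309.7 + 0.2407×362.3 + 0.2131×362.5 + 0.1909×17.3 = 223.1437 per 1,000.
The Lakeside Province: 0.1911×33.0 + 0.1641×438.8 + 0.2407×507.0 + 0.2131×365.8 + 0.1909×24.0 = 282.9016 per 1,000.
Difference = 223.1437 − 282.9016 = -59.7579.

-59.76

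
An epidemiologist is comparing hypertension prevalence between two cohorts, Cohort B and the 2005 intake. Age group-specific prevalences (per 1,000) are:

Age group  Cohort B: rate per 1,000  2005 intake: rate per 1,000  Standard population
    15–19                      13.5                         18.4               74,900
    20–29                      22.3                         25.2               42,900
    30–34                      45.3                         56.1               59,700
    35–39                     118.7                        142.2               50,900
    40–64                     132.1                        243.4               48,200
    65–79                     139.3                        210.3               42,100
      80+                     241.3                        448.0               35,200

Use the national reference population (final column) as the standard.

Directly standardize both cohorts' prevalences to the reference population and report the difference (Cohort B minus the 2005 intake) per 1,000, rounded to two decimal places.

Standard total = 353,900; weights = 0.2116, 0.1212, 0.1687, 0.1438, 0.1362, 0.1190, 0.0995.
Cohort B: 0.2116×13.5 + 0.1212×22.3 + 0.1687×45.3 + 0.1438×118.7 + 0.1362×132.1 + 0.1190×139.3 + 0.0995×241.3 = 88.8374 per 1,000.
The 2005 intake: 0.2116×18.4 + 0.1212×25.2 + 0.1687×56.1 + 0.1438×142.2 + 0.1362×243.4 + 0.1190×210.3 + 0.0995×448.0 = 139.5917 per 1,000.
Difference = 88.8374 − 139.5917 = -50.7543.

-50.75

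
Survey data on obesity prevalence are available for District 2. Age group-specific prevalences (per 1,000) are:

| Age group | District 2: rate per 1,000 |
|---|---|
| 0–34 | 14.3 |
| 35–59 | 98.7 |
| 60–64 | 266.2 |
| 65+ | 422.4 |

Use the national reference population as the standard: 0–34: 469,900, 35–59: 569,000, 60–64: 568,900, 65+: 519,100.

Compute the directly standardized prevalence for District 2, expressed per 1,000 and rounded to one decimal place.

203.9

Standard total = 2,126,900; weights = 0.2209, 0.2675, 0.2675, 0.2441.
Standardized rate: 0.2209×14.3 + 0.2675×98.7 + 0.2675×266.2 + 0.2441×422.4 = 203.8596 per 1,000.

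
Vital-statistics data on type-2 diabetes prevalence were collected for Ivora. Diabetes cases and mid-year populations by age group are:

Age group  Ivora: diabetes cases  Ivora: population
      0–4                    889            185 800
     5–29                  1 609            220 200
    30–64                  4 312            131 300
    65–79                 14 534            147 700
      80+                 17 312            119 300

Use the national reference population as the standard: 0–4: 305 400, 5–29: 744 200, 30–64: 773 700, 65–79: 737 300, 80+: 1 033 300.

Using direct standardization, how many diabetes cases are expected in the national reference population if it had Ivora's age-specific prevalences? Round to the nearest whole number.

254805

Age-specific rates per 1 000 for Ivora: 4.785, 7.307, 32.841, 98.402, 145.113.
Expected diabetes cases = Σ (standard pop × age-specific rate ÷ 1 000)
= 305 400×4.785/1 000 + 744 200×7.307/1 000 + 773 700×32.841/1 000 + 737 300×98.402/1 000 + 1 033 300×145.113/1 000
= 1461.25 + 5437.86 + 25408.94 + 72551.92 + 149945.43 = 254805.41.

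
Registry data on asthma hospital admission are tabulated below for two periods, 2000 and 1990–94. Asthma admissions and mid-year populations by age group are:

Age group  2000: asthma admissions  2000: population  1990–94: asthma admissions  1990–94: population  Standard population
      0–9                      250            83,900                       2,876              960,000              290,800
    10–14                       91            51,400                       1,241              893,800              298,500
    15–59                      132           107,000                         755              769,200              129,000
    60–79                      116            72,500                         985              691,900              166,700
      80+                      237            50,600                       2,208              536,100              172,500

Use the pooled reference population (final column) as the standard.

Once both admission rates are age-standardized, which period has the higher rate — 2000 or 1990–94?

Age-specific rates per 10,000 for 2000: 29.80, 17.70, 12.34, 16.00, 46.84.
For 1990–94: 29.96, 13.88, 9.82, 14.24, 41.19.
Standard total = 1,057,500; weights = 0.2750, 0.2823, 0.1220, 0.1576, 0.1631.
2000: 0.2750×29.80 + 0.2823×17.70 + 0.1220×12.34 + 0.1576×16.00 + 0.1631×46.84 = 24.8586 per 10,000.
1990–94: 0.2750×29.96 + 0.2823×13.88 + 0.1220×9.82 + 0.1576×14.24 + 0.1631×41.19 = 22.3172 per 10,000.

2000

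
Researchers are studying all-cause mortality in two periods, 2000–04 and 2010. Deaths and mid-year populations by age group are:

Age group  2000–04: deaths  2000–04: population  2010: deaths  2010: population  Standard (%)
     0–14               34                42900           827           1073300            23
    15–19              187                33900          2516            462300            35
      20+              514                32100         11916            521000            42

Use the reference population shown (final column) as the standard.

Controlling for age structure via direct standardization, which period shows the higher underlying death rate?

Age-specific rates per 100000 for 2000–04: 79.25, 551.62, 1601.25.
For 2010: 77.05, 544.24, 2287.14.
Standard weights: 0.23, 0.35, 0.42.
2000–04: 0.2300×79.25 + 0.3500×551.62 + 0.4200×1601.25 = 883.8196 per 100000.
2010: 0.2300×77.05 + 0.3500×544.24 + 0.4200×2287.14 = 1168.8032 per 100000.

2010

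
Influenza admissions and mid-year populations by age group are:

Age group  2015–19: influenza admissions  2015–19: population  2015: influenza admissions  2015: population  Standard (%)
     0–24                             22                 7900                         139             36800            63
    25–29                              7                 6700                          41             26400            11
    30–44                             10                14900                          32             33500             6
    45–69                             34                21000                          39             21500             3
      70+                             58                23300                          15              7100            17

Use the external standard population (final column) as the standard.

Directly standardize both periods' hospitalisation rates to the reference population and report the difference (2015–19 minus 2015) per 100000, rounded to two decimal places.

Age-specific rates per 100000 for 2015–19: 278.48, 104.48, 67.11, 161.90, 248.93.
For 2015: 377.72, 155.30, 95.52, 181.40, 211.27.
Standard weights: 0.63, 0.11, 0.06, 0.03, 0.17.
2015–19: 0.6300×278.48 + 0.1100×104.48 + 0.0600×67.11 + 0.0300×161.90 + 0.1700×248.93 = 238.1372 per 100000.
2015: 0.6300×377.72 + 0.1100×155.30 + 0.0600×95.52 + 0.0300×181.40 + 0.1700×211.27 = 302.1340 per 100000.
Difference = 238.1372 − 302.1340 = -63.9968.

-64.00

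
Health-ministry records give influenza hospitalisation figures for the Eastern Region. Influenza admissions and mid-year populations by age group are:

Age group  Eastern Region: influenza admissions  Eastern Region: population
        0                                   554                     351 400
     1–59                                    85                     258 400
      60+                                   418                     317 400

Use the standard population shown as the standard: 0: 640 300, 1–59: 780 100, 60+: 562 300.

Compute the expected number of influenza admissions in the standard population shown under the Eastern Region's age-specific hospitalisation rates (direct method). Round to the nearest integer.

2007

Age-specific rates per 100 000 for the Eastern Region: 157.66, 32.89, 131.70.
Expected influenza admissions = Σ (standard pop × age-specific rate ÷ 100 000)
= 640 300×157.66/100 000 + 780 100×32.89/100 000 + 562 300×131.70/100 000
= 1009.47 + 256.61 + 740.52 = 2006.60.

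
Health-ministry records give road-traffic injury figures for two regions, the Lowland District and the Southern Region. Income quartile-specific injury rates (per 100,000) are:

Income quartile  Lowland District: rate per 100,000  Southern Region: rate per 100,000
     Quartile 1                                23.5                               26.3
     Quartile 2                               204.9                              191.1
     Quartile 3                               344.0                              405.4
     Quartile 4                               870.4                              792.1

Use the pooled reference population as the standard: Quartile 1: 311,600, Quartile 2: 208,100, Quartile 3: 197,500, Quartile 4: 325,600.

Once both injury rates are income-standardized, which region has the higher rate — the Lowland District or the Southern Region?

Standard total = 1,042,800; weights = 0.2988, 0.1996, 0.1894, 0.3122.
The Lowland District: 0.2988×23.5 + 0.1996×204.9 + 0.1894×344.0 + 0.3122×870.4 = 384.8336 per 100,000.
The Southern Region: 0.2988×26.3 + 0.1996×191.1 + 0.1894×405.4 + 0.3122×792.1 = 370.0971 per 100,000.

Lowland District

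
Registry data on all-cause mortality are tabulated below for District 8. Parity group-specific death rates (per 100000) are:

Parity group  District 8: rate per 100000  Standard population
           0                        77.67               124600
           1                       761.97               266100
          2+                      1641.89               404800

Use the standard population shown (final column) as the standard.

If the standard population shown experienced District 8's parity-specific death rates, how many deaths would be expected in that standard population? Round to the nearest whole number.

Expected deaths = Σ (standard pop × parity-specific rate ÷ 100000)
= 124600×77.67/100000 + 266100×761.97/100000 + 404800×1641.89/100000
= 96.78 + 2027.60 + 6646.37 = 8770.75.

8771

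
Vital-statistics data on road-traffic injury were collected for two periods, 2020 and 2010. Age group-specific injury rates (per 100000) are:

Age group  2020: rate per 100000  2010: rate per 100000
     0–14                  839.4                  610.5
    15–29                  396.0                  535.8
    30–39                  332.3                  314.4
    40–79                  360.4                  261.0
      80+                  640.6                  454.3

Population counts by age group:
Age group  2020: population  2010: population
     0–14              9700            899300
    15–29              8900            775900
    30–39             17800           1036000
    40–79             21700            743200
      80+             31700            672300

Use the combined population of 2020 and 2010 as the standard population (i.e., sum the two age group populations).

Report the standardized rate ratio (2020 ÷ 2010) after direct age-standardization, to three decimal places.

1.178

Combined standard total = 4216500; weights = 0.2156, 0.1861, 0.2499, 0.1814, 0.1670.
2020: 0.2156×839.4 + 0.1861×396.0 + 0.2499×332.3 + 0.1814×360.4 + 0.1670×640.6 = 510.0499 per 100000.
2010: 0.2156×610.5 + 0.1861×535.8 + 0.2499×314.4 + 0.1814×261.0 + 0.1670×454.3 = 433.1130 per 100000.
Ratio = 510.0499 ÷ 433.1130 = 1.17764.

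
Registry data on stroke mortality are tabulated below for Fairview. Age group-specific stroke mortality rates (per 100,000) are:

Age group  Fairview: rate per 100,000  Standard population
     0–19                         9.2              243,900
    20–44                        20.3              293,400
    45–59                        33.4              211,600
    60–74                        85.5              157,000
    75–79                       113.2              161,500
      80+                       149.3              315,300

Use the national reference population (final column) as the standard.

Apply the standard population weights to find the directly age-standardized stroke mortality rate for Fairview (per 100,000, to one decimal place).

Standard total = 1,382,700; weights = 0.1764, 0.2122, 0.1530, 0.1135, 0.1168, 0.2280.
Standardized rate: 0.1764×9.2 + 0.2122×20.3 + 0.1530×33.4 + 0.1135×85.5 + 0.1168×113.2 + 0.2280×149.3 = 68.0169 per 100,000.

68.0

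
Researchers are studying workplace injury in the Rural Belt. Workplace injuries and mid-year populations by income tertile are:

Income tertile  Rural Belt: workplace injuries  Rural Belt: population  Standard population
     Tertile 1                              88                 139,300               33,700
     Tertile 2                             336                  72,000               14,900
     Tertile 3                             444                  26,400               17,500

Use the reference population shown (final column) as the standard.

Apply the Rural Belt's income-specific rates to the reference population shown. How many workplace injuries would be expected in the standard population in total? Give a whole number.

Income-specific rates per 10,000 for the Rural Belt: 6.32, 46.67, 168.18.
Expected workplace injuries = Σ (standard pop × income-specific rate ÷ 10,000)
= 33,700×6.32/10,000 + 14,900×46.67/10,000 + 17,500×168.18/10,000
= 21.29 + 69.53 + 294.32 = 385.14.

385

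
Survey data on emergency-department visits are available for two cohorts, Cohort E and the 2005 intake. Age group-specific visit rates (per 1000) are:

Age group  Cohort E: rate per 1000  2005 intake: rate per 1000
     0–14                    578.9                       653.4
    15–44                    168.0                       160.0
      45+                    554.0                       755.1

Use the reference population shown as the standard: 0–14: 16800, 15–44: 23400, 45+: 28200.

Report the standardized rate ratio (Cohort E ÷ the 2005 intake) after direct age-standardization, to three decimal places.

0.813

Standard total = 68400; weights = 0.2456, 0.3421, 0.4123.
Cohort E: 0.2456×578.9 + 0.3421×168.0 + 0.4123×554.0 = 428.0632 per 1000.
The 2005 intake: 0.2456×653.4 + 0.3421×160.0 + 0.4123×755.1 = 526.5342 per 1000.
Ratio = 428.0632 ÷ 526.5342 = 0.81298.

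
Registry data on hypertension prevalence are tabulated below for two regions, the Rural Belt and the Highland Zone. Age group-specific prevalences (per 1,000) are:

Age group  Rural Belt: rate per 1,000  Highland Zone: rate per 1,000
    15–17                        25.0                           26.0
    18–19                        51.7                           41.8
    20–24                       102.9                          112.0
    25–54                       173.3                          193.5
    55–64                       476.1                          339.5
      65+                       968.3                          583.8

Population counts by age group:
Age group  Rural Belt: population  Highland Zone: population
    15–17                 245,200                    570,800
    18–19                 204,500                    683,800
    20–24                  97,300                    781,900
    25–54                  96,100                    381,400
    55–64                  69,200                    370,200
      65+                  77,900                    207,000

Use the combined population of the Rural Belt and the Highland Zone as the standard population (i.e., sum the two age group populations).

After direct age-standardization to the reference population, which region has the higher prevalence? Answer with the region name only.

Rural Belt

Combined standard total = 3,785,300; weights = 0.2156, 0.2347, 0.2323, 0.1261, 0.1161, 0.0753.
The Rural Belt: 0.2156×25.0 + 0.2347×51.7 + 0.2323×102.9 + 0.1261×173.3 + 0.1161×476.1 + 0.0753×968.3 = 191.4280 per 1,000.
The Highland Zone: 0.2156×26.0 + 0.2347×41.8 + 0.2323×112.0 + 0.1261×193.5 + 0.1161×339.5 + 0.0753×583.8 = 149.1862 per 1,000.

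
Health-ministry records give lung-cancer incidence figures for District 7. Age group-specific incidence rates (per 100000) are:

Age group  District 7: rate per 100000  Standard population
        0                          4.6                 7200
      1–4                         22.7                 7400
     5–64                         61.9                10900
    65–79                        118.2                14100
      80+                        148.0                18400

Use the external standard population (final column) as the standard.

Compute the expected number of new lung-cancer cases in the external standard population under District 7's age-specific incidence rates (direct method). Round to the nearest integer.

53

Expected new lung-cancer cases = Σ (standard pop × age-specific rate ÷ 100000)
= 7200×4.6/100000 + 7400×22.7/100000 + 10900×61.9/100000 + 14100×118.2/100000 + 18400×148.0/100000
= 0.33 + 1.68 + 6.75 + 16.67 + 27.23 = 52.66.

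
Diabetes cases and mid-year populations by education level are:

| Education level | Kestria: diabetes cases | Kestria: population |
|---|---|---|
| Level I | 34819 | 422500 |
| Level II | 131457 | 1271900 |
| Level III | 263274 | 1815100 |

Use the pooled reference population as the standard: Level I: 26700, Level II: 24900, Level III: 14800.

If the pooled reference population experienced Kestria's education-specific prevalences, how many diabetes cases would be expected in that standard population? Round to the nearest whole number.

6921

Education-specific rates per 1000 for Kestria: 82.412, 103.355, 145.047.
Expected diabetes cases = Σ (standard pop × education-specific rate ÷ 1000)
= 26700×82.412/1000 + 24900×103.355/1000 + 14800×145.047/1000
= 2200.40 + 2573.54 + 2146.69 = 6920.62.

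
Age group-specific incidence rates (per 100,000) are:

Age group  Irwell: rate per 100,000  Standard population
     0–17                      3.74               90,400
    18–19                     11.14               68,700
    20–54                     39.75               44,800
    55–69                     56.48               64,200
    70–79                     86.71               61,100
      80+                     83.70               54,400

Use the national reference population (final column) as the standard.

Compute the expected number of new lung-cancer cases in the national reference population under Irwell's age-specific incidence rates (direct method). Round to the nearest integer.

164

Expected new lung-cancer cases = Σ (standard pop × age-specific rate ÷ 100,000)
= 90,400×3.74/100,000 + 68,700×11.14/100,000 + 44,800×39.75/100,000 + 64,200×56.48/100,000 + 61,100×86.71/100,000 + 54,400×83.70/100,000
= 3.38 + 7.65 + 17.81 + 36.26 + 52.98 + 45.53 = 163.61.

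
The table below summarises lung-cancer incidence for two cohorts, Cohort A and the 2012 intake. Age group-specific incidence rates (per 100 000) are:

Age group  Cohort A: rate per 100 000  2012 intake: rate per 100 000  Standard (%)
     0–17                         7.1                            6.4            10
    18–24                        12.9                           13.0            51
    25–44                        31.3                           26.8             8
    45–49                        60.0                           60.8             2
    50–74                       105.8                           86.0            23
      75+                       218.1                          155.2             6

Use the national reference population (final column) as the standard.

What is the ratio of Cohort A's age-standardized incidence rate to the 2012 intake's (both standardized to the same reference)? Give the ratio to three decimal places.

Standard weights: 0.10, 0.51, 0.08, 0.02, 0.23, 0.06.
Cohort A: 0.1000×7.1 + 0.5100×12.9 + 0.0800×31.3 + 0.0200×60.0 + 0.2300×105.8 + 0.0600×218.1 = 48.4130 per 100 000.
The 2012 intake: 0.1000×6.4 + 0.5100×13.0 + 0.0800×26.8 + 0.0200×60.8 + 0.2300×86.0 + 0.0600×155.2 = 39.7220 per 100 000.
Ratio = 48.4130 ÷ 39.7220 = 1.21880.

1.219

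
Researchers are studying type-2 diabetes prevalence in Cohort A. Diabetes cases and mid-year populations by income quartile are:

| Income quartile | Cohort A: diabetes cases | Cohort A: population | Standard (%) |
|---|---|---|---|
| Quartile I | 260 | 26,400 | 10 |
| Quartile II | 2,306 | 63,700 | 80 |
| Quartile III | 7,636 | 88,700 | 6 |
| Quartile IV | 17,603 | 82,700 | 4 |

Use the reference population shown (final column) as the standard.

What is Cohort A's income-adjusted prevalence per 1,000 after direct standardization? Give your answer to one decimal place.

43.6

Income-specific rates per 1,000 for Cohort A: 9.848, 36.201, 86.088, 212.854.
Standard weights: 0.10, 0.80, 0.06, 0.04.
Standardized rate: 0.1000×9.848 + 0.8000×36.201 + 0.0600×86.088 + 0.0400×212.854 = 43.6250 per 1,000.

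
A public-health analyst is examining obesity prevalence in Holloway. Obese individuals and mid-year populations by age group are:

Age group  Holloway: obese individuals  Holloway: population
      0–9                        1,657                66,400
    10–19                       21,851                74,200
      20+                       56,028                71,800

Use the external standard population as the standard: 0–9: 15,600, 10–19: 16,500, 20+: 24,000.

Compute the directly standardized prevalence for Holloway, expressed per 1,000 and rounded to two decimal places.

427.39

Age-specific rates per 1,000 for Holloway: 24.955, 294.488, 780.334.
Standard total = 56,100; weights = 0.2781, 0.2941, 0.4278.
Standardized rate: 0.2781×24.955 + 0.2941×294.488 + 0.4278×780.334 = 427.3862 per 1,000.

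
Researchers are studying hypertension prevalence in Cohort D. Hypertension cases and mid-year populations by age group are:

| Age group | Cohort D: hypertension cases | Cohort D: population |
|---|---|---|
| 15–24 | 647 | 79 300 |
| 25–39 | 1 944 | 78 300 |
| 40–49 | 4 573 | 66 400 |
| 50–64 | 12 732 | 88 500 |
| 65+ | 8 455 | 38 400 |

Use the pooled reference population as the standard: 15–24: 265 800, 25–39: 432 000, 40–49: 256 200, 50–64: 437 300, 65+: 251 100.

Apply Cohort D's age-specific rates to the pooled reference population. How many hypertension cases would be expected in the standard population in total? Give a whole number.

Age-specific rates per 1 000 for Cohort D: 8.159, 24.828, 68.870, 143.864, 220.182.
Expected hypertension cases = Σ (standard pop × age-specific rate ÷ 1 000)
= 265 800×8.159/1 000 + 432 000×24.828/1 000 + 256 200×68.870/1 000 + 437 300×143.864/1 000 + 251 100×220.182/1 000
= 2168.63 + 10725.52 + 17644.62 + 62911.91 + 55287.77 = 148738.45.

148738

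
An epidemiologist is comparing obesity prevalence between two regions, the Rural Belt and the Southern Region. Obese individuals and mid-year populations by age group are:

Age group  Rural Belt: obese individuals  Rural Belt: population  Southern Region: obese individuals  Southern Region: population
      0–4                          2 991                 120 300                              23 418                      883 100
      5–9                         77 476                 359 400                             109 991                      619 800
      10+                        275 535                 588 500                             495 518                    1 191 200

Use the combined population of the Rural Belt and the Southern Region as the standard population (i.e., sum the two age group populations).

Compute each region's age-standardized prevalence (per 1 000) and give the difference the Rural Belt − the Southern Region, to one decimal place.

34.2

Age-specific rates per 1 000 for the Rural Belt: 24.863, 215.570, 468.199.
For the Southern Region: 26.518, 177.462, 415.982.
Combined standard total = 3 762 300; weights = 0.2667, 0.2603, 0.4730.
The Rural Belt: 0.2667×24.863 + 0.2603×215.570 + 0.4730×468.199 = 284.2111 per 1 000.
The Southern Region: 0.2667×26.518 + 0.2603×177.462 + 0.4730×415.982 = 250.0339 per 1 000.
Difference = 284.2111 − 250.0339 = 34.1772.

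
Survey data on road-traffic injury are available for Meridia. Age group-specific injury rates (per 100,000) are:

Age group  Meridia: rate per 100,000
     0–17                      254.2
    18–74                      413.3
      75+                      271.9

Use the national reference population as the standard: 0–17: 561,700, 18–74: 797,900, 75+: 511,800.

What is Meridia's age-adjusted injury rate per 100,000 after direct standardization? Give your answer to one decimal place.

326.9

Standard total = 1,871,400; weights = 0.3001, 0.4264, 0.2735.
Standardized rate: 0.3001×254.2 + 0.4264×413.3 + 0.2735×271.9 = 326.8754 per 100,000.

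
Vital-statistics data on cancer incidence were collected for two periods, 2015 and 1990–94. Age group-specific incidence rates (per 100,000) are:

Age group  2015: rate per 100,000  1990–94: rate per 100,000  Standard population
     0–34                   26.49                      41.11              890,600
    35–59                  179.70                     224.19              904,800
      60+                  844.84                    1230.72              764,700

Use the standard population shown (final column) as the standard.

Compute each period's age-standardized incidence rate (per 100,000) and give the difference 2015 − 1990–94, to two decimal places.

-136.07

Standard total = 2,560,100; weights = 0.3479, 0.3534, 0.2987.
2015: 0.3479×26.49 + 0.3534×179.70 + 0.2987×844.84 = 325.0786 per 100,000.
1990–94: 0.3479×41.11 + 0.3534×224.19 + 0.2987×1230.72 = 461.1504 per 100,000.
Difference = 325.0786 − 461.1504 = -136.0719.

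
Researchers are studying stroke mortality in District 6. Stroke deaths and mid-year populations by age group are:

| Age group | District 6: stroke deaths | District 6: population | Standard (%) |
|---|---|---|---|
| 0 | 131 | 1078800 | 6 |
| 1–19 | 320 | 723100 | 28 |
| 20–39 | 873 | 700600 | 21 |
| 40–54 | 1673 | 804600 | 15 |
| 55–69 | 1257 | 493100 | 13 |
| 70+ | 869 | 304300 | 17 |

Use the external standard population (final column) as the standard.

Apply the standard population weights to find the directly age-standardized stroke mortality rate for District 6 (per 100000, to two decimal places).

Age-specific rates per 100000 for District 6: 12.14, 44.25, 124.61, 207.93, 254.92, 285.57.
Standard weights: 0.06, 0.28, 0.21, 0.15, 0.13, 0.17.
Standardized rate: 0.0600×12.14 + 0.2800×44.25 + 0.2100×124.61 + 0.1500×207.93 + 0.1300×254.92 + 0.1700×285.57 = 152.1635 per 100000.

152.16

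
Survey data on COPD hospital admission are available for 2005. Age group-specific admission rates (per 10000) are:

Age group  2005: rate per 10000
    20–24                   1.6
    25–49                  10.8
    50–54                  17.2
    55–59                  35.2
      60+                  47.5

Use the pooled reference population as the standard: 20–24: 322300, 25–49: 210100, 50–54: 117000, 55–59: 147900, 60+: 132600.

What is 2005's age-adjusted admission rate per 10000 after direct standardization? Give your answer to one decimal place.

Standard total = 929900; weights = 0.3466, 0.2259, 0.1258, 0.1590, 0.1426.
Standardized rate: 0.3466×1.6 + 0.2259×10.8 + 0.1258×17.2 + 0.1590×35.2 + 0.1426×47.5 = 17.5306 per 10000.

17.5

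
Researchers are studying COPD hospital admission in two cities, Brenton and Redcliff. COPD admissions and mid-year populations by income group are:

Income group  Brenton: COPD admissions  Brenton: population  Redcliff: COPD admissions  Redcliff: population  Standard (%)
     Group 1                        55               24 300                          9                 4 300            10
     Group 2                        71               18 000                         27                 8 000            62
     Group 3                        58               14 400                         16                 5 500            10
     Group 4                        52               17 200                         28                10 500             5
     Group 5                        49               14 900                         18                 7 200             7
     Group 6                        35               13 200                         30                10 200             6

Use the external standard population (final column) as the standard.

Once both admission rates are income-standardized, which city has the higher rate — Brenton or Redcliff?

Brenton

Income-specific rates per 10 000 for Brenton: 22.63, 39.44, 40.28, 30.23, 32.89, 26.52.
For Redcliff: 20.93, 33.75, 29.09, 26.67, 25.00, 29.41.
Standard weights: 0.10, 0.62, 0.10, 0.05, 0.07, 0.06.
Brenton: 0.1000×22.63 + 0.6200×39.44 + 0.1000×40.28 + 0.0500×30.23 + 0.0700×32.89 + 0.0600×26.52 = 36.1513 per 10 000.
Redcliff: 0.1000×20.93 + 0.6200×33.75 + 0.1000×29.09 + 0.0500×26.67 + 0.0700×25.00 + 0.0600×29.41 = 30.7752 per 10 000.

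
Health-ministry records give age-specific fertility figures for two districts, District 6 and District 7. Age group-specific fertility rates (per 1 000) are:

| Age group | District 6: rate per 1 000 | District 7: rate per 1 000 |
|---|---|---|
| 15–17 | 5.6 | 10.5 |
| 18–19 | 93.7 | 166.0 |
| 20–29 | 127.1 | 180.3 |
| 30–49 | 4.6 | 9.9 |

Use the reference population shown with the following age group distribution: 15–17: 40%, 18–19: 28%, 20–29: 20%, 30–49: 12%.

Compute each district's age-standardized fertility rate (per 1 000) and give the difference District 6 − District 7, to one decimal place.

Standard weights: 0.40, 0.28, 0.20, 0.12.
District 6: 0.4000×5.6 + 0.2800×93.7 + 0.2000×127.1 + 0.1200×4.6 = 54.4480 per 1 000.
District 7: 0.4000×10.5 + 0.2800×166.0 + 0.2000×180.3 + 0.1200×9.9 = 87.9280 per 1 000.
Difference = 54.4480 − 87.9280 = -33.4800.

-33.5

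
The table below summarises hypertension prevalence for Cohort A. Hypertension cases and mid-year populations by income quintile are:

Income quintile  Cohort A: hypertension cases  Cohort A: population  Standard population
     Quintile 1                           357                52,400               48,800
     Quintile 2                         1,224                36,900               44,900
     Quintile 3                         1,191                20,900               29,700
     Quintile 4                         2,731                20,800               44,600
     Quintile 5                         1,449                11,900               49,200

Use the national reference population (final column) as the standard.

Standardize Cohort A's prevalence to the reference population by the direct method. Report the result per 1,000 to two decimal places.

Income-specific rates per 1,000 for Cohort A: 6.813, 33.171, 56.986, 131.298, 121.765.
Standard total = 217,200; weights = 0.2247, 0.2067, 0.1367, 0.2053, 0.2265.
Standardized rate: 0.2247×6.813 + 0.2067×33.171 + 0.1367×56.986 + 0.2053×131.298 + 0.2265×121.765 = 70.7230 per 1,000.

70.72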